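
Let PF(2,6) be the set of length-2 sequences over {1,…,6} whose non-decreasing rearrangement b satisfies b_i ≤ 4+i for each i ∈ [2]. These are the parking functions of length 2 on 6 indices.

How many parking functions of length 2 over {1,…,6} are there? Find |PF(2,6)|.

35

|PF| = (6+1−2)·(6+1)^{2−1} = 5×7 = 35
Check (4,2) → sorted (2,4): b_i ≤ 4+i ∀i, a PF.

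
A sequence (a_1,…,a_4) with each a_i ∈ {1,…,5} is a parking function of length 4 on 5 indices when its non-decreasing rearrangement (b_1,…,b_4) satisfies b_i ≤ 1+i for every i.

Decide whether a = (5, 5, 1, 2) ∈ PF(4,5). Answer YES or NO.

Order a: b = (1, 2, 5, 5).
  b_1=1 ≤ 2
  b_2=2 ≤ 3
  b_3=5 > 4
  fails at i=3 ⇒ NO

NO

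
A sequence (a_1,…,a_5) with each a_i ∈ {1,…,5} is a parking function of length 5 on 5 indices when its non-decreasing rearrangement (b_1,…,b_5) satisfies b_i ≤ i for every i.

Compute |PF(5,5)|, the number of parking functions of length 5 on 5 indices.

1296

|PF(5,5)| = (5−5+1)·(5+1)^(5−1) = 1×1296 = 1296 (Pollak)
Example (4,1,5,2,2) → sorted (1,2,2,4,5): b_i ≤ i ∀i, a PF.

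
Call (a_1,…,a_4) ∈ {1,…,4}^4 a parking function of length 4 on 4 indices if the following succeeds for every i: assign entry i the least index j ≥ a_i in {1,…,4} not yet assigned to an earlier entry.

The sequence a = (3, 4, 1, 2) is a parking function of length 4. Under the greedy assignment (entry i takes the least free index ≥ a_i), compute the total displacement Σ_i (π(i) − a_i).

Σπ = 4·5/2 = 10 (π permutes [4]); Σa = 3+4+1+2 = 10; disp = 10−10 = 0.

0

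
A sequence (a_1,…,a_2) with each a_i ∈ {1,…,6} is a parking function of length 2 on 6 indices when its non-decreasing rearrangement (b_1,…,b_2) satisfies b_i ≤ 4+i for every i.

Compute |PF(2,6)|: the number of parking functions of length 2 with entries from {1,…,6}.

35

|PF(2,6)| = (6+1−2)·(6+1)^{2−1} = 5·7 = 35 [KW]
Check (4,5) → sorted (4,5): b_i ≤ 4+i ∀i, a PF.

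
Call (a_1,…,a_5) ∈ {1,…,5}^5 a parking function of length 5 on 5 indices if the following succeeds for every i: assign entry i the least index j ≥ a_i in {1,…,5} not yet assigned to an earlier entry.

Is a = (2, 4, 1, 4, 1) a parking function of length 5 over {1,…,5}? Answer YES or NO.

YES

Rearranged: b = (1, 1, 2, 4, 4).
  b_1=1 ≤ 1
  b_2=1 ≤ 2
  b_3=2 ≤ 3
  b_4=4 ≤ 4
  b_5=4 ≤ 5
All bounds hold ⇒ YES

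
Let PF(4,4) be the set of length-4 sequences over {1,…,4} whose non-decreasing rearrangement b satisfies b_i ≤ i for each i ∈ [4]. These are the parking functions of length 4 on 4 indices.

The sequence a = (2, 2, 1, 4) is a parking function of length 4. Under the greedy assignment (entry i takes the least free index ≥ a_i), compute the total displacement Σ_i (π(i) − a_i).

Σπ(i) = 1+…+4 = 10; Σa = 2+2+1+4 = 9; disp = 10−9 = 1.

1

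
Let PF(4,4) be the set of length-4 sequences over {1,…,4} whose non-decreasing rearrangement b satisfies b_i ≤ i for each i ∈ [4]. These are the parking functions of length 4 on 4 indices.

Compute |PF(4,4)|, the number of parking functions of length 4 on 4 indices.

#PF = (4+1−4)·(4+1)^{4−1} = 1 · 125 = 125 (Konheim–Weiss)
E.g. (1,3,2,4) → sorted (1,2,3,4): b_i ≤ i ∀i, a PF.

125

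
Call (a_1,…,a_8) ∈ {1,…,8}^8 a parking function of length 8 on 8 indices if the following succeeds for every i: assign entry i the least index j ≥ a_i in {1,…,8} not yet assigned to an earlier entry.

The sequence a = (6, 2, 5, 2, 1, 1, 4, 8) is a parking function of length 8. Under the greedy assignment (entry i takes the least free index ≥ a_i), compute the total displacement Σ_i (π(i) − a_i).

7

Σπ = 8·9/2 = 36 (π permutes [8]); Σa = 6+2+5+2+1+1+4+8 = 29; disp = 36−29 = 7.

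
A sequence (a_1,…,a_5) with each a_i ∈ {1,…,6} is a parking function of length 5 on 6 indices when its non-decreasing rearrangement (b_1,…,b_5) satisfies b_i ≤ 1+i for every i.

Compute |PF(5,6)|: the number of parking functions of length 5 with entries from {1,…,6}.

4802

Count = (6−5+1)·(6+1)^(5−1) = 2·2401 = 4802 [KW]
Check (5,2,3,5,3) → sorted (2,3,3,5,5): b_i ≤ 1+i ∀i, a PF.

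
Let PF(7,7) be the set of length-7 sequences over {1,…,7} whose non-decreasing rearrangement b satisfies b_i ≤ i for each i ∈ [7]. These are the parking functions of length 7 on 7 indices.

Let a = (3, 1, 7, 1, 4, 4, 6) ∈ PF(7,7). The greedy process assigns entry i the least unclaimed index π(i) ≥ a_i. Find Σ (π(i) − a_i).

2

Σπ(i) = 1+…+7 = 28; Σa = 3+1+7+1+4+4+6 = 26; disp = 28−26 = 2.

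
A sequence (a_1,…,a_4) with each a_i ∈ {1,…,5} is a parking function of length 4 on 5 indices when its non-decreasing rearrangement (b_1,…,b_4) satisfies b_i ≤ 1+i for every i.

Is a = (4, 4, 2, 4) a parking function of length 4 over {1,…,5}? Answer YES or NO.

Order a: b = (2, 4, 4, 4).
  b_1=2 ≤ 2
  b_2=4 > 3
  fails at i=2 ⇒ NO

NO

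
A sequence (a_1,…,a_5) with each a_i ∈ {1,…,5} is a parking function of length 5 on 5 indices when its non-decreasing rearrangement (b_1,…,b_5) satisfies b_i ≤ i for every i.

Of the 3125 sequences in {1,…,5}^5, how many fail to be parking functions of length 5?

Count = (6−5)·6^(5−1) = 1 · 1296 = 1296 [KW]
E.g. (5,2,5,2,3) → sorted (2,2,3,5,5): b_1=2>1, not a PF.
Total 3125; non-PF = 3125−1296 = 1829

1829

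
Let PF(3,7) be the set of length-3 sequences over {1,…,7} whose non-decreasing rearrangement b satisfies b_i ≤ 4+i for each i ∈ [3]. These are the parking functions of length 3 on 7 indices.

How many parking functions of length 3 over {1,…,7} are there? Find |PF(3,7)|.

Count = (7−3+1)·(7+1)^(3−1) = 5×64 = 320
One tuple (2,5,6) → sorted (2,5,6): b_i ≤ 4+i ∀i, a PF.

320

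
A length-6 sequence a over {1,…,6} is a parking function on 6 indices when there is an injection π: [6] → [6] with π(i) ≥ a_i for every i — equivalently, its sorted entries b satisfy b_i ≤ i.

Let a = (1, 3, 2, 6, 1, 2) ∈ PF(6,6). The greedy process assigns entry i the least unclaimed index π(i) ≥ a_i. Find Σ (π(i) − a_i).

Σπ(i) = 1+…+6 = 21; Σa = 1+3+2+6+1+2 = 15; disp = 21−15 = 6.

6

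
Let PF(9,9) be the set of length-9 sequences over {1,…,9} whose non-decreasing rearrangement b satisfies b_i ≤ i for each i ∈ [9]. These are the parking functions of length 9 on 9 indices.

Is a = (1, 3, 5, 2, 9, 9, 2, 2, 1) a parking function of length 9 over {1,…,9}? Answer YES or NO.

Rearranged: b = (1, 1, 2, 2, 2, 3, 5, 9, 9).
  b_1=1 ≤ 1
  b_2=1 ≤ 2
  b_3=2 ≤ 3
  b_4=2 ≤ 4
  b_5=2 ≤ 5
  b_6=3 ≤ 6
  b_7=5 ≤ 7
  b_8=9 > 8
  fails at i=8 ⇒ NO

NO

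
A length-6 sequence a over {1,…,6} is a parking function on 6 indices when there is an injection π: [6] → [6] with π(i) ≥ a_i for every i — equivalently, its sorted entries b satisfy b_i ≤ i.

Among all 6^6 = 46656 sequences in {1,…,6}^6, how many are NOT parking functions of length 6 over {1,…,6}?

29849

|PF(6,6)| = (6+1−6)·(6+1)^{6−1} = 1 · 16807 = 16807 (Pollak)
One tuple (2,6,4,3,2,4) → sorted (2,2,3,4,4,6): b_1=2>1, not a PF.
6^6 − 16807 = 46656 − 16807 = 29849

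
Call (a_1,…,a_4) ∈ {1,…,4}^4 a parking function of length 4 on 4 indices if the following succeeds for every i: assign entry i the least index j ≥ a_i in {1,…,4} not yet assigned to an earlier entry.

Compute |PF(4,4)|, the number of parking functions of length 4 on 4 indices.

Count = (4+1−4)·(4+1)^{4−1} = 1 · 125 = 125 (Konheim–Weiss)
Example (1,3,2,3) → sorted (1,2,3,3): b_i ≤ i ∀i, a PF.

125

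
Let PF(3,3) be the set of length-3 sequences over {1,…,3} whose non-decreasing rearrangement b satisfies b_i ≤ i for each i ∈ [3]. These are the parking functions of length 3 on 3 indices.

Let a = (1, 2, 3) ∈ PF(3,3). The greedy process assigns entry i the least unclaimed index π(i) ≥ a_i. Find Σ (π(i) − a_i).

Σπ = 3·4/2 = 6 (π permutes [3]); Σa = 1+2+3 = 6; disp = 6−6 = 0.

0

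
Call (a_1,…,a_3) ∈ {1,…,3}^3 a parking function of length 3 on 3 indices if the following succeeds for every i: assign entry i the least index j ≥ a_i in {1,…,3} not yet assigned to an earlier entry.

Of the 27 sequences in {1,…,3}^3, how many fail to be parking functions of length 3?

|PF| = (3−3+1)·(3+1)^(3−1) = 1·16 = 16 (Pollak)
Example (2,2,2) → sorted (2,2,2): b_1=2>1, not a PF.
So 27 − 16 = 11 fail.

11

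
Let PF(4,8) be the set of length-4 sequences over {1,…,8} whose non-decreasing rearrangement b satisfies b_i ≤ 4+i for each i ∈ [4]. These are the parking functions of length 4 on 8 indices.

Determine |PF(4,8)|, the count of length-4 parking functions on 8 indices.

Count = (8+1−4)·(8+1)^{4−1} = 5×729 = 3645 [KW]
E.g. (2,3,4,1) → sorted (1,2,3,4): b_i ≤ 4+i ∀i, a PF.

3645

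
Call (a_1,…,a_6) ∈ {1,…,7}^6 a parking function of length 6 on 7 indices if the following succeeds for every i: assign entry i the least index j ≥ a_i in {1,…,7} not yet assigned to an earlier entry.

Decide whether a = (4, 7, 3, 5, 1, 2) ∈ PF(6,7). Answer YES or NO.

Rearranged: b = (1, 2, 3, 4, 5, 7).
  b_1=1 ≤ 2
  b_2=2 ≤ 3
  b_3=3 ≤ 4
  b_4=4 ≤ 5
  b_5=5 ≤ 6
  b_6=7 ≤ 7
All bounds hold ⇒ YES

YES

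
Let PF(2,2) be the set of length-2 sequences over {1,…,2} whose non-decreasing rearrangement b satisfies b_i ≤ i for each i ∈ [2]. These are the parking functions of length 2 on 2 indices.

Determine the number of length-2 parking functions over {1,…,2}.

3

Count = (3−2)·3^(2−1) = 1 · 3 = 3 (Pollak)
Check (1,1) → sorted (1,1): b_i ≤ i ∀i, a PF.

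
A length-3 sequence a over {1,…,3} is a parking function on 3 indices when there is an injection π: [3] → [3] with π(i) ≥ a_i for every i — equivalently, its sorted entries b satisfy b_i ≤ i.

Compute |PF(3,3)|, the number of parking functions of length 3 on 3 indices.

16

|PF(3,3)| = 1·4^2 = 1 · 16 = 16 [KW]
Example (1,2,3) → sorted (1,2,3): b_i ≤ i ∀i, a PF.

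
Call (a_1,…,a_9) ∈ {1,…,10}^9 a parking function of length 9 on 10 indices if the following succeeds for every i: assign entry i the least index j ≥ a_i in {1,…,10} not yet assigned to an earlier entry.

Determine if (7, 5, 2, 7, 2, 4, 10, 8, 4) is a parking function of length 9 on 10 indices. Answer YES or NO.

Sorted: b = (2, 2, 4, 4, 5, 7, 7, 8, 10).
  b_1=2 ≤ 2
  b_2=2 ≤ 3
  b_3=4 ≤ 4
  b_4=4 ≤ 5
  b_5=5 ≤ 6
  b_6=7 ≤ 7
  b_7=7 ≤ 8
  b_8=8 ≤ 9
  b_9=10 ≤ 10
All bounds hold ⇒ YES

YES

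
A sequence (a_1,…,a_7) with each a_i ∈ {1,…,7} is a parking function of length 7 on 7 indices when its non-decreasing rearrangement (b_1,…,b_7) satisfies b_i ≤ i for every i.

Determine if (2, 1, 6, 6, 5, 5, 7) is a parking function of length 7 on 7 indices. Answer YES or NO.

NO

Order a: b = (1, 2, 5, 5, 6, 6, 7).
  b_1=1 ≤ 1
  b_2=2 ≤ 2
  b_3=5 > 3
  fails at i=3 ⇒ NO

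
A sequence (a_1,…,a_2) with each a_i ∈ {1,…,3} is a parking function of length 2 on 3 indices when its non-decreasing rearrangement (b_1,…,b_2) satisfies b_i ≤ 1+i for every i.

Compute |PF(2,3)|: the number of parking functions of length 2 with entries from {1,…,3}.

#PF = (3−2+1)·(3+1)^(2−1) = 2·4 = 8 (Konheim–Weiss)
One tuple (1,3) → sorted (1,3): b_i ≤ 1+i ∀i, a PF.

8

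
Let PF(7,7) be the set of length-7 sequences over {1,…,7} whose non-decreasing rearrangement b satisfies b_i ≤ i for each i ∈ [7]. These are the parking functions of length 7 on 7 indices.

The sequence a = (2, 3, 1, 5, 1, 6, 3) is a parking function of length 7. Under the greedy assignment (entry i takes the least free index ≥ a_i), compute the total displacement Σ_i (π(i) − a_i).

7

Σπ(i) = 1+…+7 = 28; Σa = 2+3+1+5+1+6+3 = 21; disp = 28−21 = 7.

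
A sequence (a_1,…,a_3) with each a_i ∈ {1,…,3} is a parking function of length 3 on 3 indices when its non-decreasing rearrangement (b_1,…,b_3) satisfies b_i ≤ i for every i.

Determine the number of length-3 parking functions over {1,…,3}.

16

#PF = 1·4^2 = 1·16 = 16 [KW]
E.g. (2,2,1) → sorted (1,2,2): b_i ≤ i ∀i, a PF.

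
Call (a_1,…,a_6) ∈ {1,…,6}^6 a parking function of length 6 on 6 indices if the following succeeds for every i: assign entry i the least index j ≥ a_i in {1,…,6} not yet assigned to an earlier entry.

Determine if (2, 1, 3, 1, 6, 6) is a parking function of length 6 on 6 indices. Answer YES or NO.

Sorted: b = (1, 1, 2, 3, 6, 6).
  b_1=1 ≤ 1
  b_2=1 ≤ 2
  b_3=2 ≤ 3
  b_4=3 ≤ 4
  b_5=6 > 5
  fails at i=5 ⇒ NO

NO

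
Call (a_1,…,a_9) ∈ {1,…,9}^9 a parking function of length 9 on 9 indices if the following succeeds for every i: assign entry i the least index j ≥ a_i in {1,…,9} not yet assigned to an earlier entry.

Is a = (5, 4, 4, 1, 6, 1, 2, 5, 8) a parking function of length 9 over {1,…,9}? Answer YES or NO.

Rearranged: b = (1, 1, 2, 4, 4, 5, 5, 6, 8).
  b_1=1 ≤ 1
  b_2=1 ≤ 2
  b_3=2 ≤ 3
  b_4=4 ≤ 4
  b_5=4 ≤ 5
  b_6=5 ≤ 6
  b_7=5 ≤ 7
  b_8=6 ≤ 8
  b_9=8 ≤ 9
All bounds hold ⇒ YES

YES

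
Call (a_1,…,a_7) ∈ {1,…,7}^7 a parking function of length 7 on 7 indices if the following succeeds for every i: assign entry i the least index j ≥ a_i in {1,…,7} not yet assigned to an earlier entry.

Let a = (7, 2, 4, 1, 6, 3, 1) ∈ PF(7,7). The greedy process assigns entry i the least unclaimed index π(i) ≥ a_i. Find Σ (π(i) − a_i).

4

Σπ = 28 ({1..7} each once); Σa = 7+2+4+1+6+3+1 = 24; disp = 28−24 = 4.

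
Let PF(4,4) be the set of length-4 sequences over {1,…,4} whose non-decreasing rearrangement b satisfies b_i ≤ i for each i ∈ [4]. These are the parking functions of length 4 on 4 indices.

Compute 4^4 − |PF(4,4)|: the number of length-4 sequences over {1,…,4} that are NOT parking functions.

131

#PF = (4−4+1)·(4+1)^(4−1) = 1·125 = 125 (Pollak)
Check (3,3,3,4) → sorted (3,3,3,4): b_1=3>1, not a PF.
So 256 − 125 = 131 fail.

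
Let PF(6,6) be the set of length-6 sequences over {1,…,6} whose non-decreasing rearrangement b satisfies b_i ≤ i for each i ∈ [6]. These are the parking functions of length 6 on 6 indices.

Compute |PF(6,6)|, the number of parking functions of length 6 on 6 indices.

|PF(6,6)| = (6−6+1)·(6+1)^(6−1) = 1·16807 = 16807 (Konheim–Weiss)
One tuple (6,1,3,2,5,3) → sorted (1,2,3,3,5,6): b_i ≤ i ∀i, a PF.

16807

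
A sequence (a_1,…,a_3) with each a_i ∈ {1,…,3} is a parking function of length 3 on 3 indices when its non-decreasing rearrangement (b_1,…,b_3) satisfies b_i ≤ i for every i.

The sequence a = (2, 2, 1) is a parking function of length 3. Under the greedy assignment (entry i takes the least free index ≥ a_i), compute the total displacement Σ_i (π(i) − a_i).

Σπ = 3·4/2 = 6 (π permutes [3]); Σa = 2+2+1 = 5; disp = 6−5 = 1.

1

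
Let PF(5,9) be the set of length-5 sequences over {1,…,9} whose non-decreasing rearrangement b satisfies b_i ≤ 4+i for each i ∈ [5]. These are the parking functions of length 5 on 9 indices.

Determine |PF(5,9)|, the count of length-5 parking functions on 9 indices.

50000

#PF = (10−5)·10^(5−1) = 5 · 10000 = 50000 [KW]
E.g. (3,7,4,4,3) → sorted (3,3,4,4,7): b_i ≤ 4+i ∀i, a PF.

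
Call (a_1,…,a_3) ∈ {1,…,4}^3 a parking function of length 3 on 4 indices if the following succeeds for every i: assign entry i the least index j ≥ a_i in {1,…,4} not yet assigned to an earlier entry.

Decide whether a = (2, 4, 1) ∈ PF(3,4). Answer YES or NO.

Order a: b = (1, 2, 4).
  b_1=1 ≤ 2
  b_2=2 ≤ 3
  b_3=4 ≤ 4
All bounds hold ⇒ YES

YES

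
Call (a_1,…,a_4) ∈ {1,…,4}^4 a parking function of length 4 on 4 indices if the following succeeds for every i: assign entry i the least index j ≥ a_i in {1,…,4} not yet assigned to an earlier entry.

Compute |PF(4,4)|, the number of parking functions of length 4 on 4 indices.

125

#PF = (4+1−4)·(4+1)^{4−1} = 1·125 = 125 (Pollak)
One tuple (3,1,1,4) → sorted (1,1,3,4): b_i ≤ i ∀i, a PF.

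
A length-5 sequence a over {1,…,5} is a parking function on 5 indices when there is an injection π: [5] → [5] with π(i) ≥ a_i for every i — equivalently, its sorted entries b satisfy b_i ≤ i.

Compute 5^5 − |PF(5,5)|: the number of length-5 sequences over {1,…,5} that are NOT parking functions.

1829

#PF = (5−5+1)·(5+1)^(5−1) = 1 · 1296 = 1296 [KW]
Example (4,2,2,3,2) → sorted (2,2,2,3,4): b_1=2>1, not a PF.
Total 3125; non-PF = 3125−1296 = 1829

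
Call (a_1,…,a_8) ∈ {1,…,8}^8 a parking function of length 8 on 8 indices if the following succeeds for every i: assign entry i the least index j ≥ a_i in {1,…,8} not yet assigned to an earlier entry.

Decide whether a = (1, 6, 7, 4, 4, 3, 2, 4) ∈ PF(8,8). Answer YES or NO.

YES

Rearranged: b = (1, 2, 3, 4, 4, 4, 6, 7).
  b_1=1 ≤ 1
  b_2=2 ≤ 2
  b_3=3 ≤ 3
  b_4=4 ≤ 4
  b_5=4 ≤ 5
  b_6=4 ≤ 6
  b_7=6 ≤ 7
  b_8=7 ≤ 8
All bounds hold ⇒ YES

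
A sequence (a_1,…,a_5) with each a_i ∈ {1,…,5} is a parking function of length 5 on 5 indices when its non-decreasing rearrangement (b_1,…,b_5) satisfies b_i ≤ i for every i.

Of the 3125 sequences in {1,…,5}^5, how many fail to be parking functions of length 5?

#PF = 1·6^4 = 1·1296 = 1296 (Pollak)
One tuple (3,4,5,5,5) → sorted (3,4,5,5,5): b_1=3>1, not a PF.
So 3125 − 1296 = 1829 fail.

1829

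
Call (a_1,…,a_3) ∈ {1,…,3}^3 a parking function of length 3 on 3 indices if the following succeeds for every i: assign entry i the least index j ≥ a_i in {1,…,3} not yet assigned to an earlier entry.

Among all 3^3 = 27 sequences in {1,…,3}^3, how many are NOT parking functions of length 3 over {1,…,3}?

11

Count = 1·4^2 = 1×16 = 16 [KW]
Example (2,3,2) → sorted (2,2,3): b_1=2>1, not a PF.
So 27 − 16 = 11 fail.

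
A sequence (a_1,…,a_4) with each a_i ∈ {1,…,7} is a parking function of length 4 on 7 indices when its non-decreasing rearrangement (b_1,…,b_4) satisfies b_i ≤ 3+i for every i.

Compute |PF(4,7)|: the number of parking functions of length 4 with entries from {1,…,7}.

2048

|PF(4,7)| = (8−4)·8^(4−1) = 4×512 = 2048 [KW]
Example (1,1,3,4) → sorted (1,1,3,4): b_i ≤ 3+i ∀i, a PF.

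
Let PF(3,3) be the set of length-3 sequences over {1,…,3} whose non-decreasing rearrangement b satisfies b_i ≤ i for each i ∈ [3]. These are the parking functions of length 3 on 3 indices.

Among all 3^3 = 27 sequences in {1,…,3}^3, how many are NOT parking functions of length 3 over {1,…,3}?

|PF| = 1·4^2 = 1·16 = 16 [KW]
Example (3,3,1) → sorted (1,3,3): b_2=3>2, not a PF.
3^3 − 16 = 27 − 16 = 11

11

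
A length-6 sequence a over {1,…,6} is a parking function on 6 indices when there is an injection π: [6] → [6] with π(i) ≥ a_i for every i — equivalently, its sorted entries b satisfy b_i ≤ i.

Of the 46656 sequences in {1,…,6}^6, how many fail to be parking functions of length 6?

29849

|PF| = (6+1−6)·(6+1)^{6−1} = 1 · 16807 = 16807 [KW]
E.g. (6,2,6,6,3,3) → sorted (2,3,3,6,6,6): b_1=2>1, not a PF.
6^6 − 16807 = 46656 − 16807 = 29849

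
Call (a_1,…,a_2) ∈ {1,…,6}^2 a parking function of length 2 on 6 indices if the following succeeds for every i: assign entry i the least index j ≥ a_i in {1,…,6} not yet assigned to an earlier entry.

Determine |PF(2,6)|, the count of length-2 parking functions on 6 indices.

#PF = (6+1−2)·(6+1)^{2−1} = 5·7 = 35 (Konheim–Weiss)
E.g. (6,1) → sorted (1,6): b_i ≤ 4+i ∀i, a PF.

35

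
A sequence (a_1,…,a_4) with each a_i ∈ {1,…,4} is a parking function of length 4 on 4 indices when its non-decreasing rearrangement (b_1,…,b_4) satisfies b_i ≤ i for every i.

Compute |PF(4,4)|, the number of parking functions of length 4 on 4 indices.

#PF = 1·5^3 = 1·125 = 125
One tuple (1,1,4,3) → sorted (1,1,3,4): b_i ≤ i ∀i, a PF.

125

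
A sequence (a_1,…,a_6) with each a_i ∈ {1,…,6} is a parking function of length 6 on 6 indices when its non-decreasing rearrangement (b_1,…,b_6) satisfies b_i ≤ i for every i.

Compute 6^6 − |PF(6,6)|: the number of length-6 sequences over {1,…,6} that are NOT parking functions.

|PF| = 1·7^5 = 1 · 16807 = 16807
Check (5,6,5,4,4,5) → sorted (4,4,5,5,5,6): b_1=4>1, not a PF.
So 46656 − 16807 = 29849 fail.

29849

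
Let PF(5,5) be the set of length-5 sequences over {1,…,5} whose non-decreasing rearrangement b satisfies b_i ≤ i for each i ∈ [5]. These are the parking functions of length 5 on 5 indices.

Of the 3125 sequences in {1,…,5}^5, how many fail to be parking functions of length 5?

|PF| = (6−5)·6^(5−1) = 1·1296 = 1296 (Pollak)
E.g. (3,5,4,4,4) → sorted (3,4,4,4,5): b_1=3>1, not a PF.
So 3125 − 1296 = 1829 fail.

1829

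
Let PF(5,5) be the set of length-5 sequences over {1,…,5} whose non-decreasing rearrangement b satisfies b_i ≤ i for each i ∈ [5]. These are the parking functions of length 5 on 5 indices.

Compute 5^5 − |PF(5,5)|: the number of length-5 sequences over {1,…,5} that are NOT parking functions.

Count = 1·6^4 = 1 · 1296 = 1296 (Pollak)
One tuple (4,4,3,4,5) → sorted (3,4,4,4,5): b_1=3>1, not a PF.
Total 3125; non-PF = 3125−1296 = 1829

1829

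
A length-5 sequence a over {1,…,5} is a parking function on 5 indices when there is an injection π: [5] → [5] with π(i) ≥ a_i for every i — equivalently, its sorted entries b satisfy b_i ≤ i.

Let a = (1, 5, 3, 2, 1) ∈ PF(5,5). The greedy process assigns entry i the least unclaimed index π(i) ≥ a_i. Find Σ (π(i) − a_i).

Σπ(i) = 1+…+5 = 15; Σa = 1+5+3+2+1 = 12; disp = 15−12 = 3.

3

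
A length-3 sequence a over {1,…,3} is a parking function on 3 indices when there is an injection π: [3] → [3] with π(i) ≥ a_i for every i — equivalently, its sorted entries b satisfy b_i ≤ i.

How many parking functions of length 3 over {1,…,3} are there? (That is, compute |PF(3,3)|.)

16

Count = (3−3+1)·(3+1)^(3−1) = 1 · 16 = 16
One tuple (2,1,1) → sorted (1,1,2): b_i ≤ i ∀i, a PF.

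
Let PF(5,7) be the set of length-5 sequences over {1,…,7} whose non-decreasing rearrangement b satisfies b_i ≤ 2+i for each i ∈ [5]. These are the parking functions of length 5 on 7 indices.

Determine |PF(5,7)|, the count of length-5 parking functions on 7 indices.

Count = (7+1−5)·(7+1)^{5−1} = 3×4096 = 12288 (Konheim–Weiss)
E.g. (1,6,3,6,5) → sorted (1,3,5,6,6): b_i ≤ 2+i ∀i, a PF.

12288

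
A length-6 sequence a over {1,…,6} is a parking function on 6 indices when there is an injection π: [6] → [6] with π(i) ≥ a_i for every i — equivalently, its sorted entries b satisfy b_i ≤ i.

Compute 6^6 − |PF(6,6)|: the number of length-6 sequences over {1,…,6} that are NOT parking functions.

|PF(6,6)| = 1·7^5 = 1·16807 = 16807
E.g. (4,6,2,6,2,3) → sorted (2,2,3,4,6,6): b_1=2>1, not a PF.
6^6 − 16807 = 46656 − 16807 = 29849

29849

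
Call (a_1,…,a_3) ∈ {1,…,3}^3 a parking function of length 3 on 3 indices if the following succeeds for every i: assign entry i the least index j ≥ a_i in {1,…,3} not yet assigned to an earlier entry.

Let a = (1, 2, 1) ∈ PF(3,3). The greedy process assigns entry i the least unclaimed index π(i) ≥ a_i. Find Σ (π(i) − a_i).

2

Σπ = 3·4/2 = 6 (π permutes [3]); Σa = 1+2+1 = 4; disp = 6−4 = 2.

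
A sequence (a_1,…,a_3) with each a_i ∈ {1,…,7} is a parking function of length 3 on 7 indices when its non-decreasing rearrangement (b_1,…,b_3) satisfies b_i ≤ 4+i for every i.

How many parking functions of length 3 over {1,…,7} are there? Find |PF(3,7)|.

|PF| = (7+1−3)·(7+1)^{3−1} = 5 · 64 = 320 (Pollak)
One tuple (3,4,2) → sorted (2,3,4): b_i ≤ 4+i ∀i, a PF.

320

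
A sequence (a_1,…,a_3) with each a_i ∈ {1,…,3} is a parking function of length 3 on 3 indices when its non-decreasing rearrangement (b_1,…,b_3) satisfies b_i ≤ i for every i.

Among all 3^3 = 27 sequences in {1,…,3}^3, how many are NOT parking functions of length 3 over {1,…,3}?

11

Count = (4−3)·4^(3−1) = 1·16 = 16 (Konheim–Weiss)
Example (3,2,2) → sorted (2,2,3): b_1=2>1, not a PF.
So 27 − 16 = 11 fail.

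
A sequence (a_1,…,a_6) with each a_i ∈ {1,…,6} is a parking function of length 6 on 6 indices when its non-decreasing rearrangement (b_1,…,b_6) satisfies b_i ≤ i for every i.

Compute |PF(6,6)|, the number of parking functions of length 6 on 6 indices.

16807

|PF| = (6−6+1)·(6+1)^(6−1) = 1×16807 = 16807 [KW]
Example (4,2,5,1,1,4) → sorted (1,1,2,4,4,5): b_i ≤ i ∀i, a PF.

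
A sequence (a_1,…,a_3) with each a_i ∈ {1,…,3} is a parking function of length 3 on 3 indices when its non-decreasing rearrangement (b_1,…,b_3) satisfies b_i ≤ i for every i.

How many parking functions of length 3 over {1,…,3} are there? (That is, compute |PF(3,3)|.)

16

|PF(3,3)| = 1·4^2 = 1×16 = 16 (Pollak)
E.g. (1,1,1) → sorted (1,1,1): b_i ≤ i ∀i, a PF.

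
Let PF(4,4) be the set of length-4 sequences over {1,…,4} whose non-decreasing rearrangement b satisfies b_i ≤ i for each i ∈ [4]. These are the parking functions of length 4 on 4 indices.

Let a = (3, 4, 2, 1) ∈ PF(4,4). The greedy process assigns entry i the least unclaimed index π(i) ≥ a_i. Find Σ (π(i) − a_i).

0

Σπ(i) = 1+…+4 = 10; Σa = 3+4+2+1 = 10; disp = 10−10 = 0.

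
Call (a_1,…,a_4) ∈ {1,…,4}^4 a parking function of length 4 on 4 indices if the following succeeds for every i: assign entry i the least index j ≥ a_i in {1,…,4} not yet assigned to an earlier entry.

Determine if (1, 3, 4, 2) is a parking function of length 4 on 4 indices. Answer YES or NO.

YES

Sorted: b = (1, 2, 3, 4).
  b_1=1 ≤ 1
  b_2=2 ≤ 2
  b_3=3 ≤ 3
  b_4=4 ≤ 4
All bounds hold ⇒ YES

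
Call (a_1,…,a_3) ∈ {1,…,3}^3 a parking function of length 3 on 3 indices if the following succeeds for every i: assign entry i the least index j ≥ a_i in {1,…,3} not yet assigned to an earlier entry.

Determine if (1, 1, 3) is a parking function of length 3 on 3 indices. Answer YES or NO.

YES

Rearranged: b = (1, 1, 3).
  b_1=1 ≤ 1
  b_2=1 ≤ 2
  b_3=3 ≤ 3
All bounds hold ⇒ YES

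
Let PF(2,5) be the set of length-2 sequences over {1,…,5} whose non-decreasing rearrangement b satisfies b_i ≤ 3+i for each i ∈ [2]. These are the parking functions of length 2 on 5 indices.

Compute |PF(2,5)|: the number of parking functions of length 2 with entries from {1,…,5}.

24

#PF = 4·6^1 = 4 · 6 = 24
E.g. (1,1) → sorted (1,1): b_i ≤ 3+i ∀i, a PF.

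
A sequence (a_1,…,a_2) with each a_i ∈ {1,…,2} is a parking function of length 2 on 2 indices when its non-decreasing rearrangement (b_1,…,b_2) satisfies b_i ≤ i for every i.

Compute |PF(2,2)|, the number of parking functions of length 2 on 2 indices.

|PF| = (2−2+1)·(2+1)^(2−1) = 1×3 = 3 [KW]
E.g. (1,2) → sorted (1,2): b_i ≤ i ∀i, a PF.

3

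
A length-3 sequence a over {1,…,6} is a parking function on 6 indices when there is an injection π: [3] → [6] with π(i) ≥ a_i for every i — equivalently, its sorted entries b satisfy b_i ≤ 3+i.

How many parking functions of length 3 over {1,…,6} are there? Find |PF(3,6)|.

196

Count = (6−3+1)·(6+1)^(3−1) = 4×49 = 196
Example (1,4,5) → sorted (1,4,5): b_i ≤ 3+i ∀i, a PF.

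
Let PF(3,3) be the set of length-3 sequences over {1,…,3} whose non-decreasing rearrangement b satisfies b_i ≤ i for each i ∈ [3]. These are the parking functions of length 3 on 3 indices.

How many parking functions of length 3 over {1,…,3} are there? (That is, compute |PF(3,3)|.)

#PF = (4−3)·4^(3−1) = 1×16 = 16
E.g. (2,3,1) → sorted (1,2,3): b_i ≤ i ∀i, a PF.

16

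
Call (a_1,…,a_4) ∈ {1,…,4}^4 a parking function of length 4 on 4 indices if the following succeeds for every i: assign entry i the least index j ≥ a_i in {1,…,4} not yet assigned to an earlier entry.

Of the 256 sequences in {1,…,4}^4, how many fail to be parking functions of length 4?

131

Count = 1·5^3 = 1 · 125 = 125 (Konheim–Weiss)
Check (3,3,4,2) → sorted (2,3,3,4): b_1=2>1, not a PF.
So 256 − 125 = 131 fail.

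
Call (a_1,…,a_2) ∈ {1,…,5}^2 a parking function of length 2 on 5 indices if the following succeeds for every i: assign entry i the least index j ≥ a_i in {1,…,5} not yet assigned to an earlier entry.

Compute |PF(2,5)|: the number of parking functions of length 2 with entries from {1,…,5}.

Count = (5−2+1)·(5+1)^(2−1) = 4×6 = 24 (Pollak)
One tuple (4,4) → sorted (4,4): b_i ≤ 3+i ∀i, a PF.

24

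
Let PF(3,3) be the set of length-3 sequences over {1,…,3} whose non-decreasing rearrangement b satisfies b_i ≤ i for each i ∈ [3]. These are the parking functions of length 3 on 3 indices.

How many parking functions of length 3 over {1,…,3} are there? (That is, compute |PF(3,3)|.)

Count = 1·4^2 = 1×16 = 16
Example (2,1,3) → sorted (1,2,3): b_i ≤ i ∀i, a PF.

16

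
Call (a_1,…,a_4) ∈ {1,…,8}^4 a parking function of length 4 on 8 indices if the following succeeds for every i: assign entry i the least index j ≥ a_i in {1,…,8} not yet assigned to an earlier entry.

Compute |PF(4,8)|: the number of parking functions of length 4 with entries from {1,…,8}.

|PF| = (9−4)·9^(4−1) = 5 · 729 = 3645 (Konheim–Weiss)
Check (6,7,8,2) → sorted (2,6,7,8): b_i ≤ 4+i ∀i, a PF.

3645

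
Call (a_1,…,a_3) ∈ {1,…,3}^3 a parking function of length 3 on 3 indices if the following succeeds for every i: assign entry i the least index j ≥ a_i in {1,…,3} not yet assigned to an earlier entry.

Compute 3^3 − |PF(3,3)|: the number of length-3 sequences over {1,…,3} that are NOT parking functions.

|PF(3,3)| = (3+1−3)·(3+1)^{3−1} = 1×16 = 16 (Konheim–Weiss)
E.g. (2,2,2) → sorted (2,2,2): b_1=2>1, not a PF.
Total 27; non-PF = 27−16 = 11

11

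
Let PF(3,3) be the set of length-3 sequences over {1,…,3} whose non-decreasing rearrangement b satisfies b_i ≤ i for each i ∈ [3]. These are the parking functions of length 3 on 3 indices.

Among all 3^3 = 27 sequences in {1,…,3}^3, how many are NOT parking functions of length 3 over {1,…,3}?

#PF = (3−3+1)·(3+1)^(3−1) = 1·16 = 16 (Pollak)
One tuple (2,3,3) → sorted (2,3,3): b_1=2>1, not a PF.
So 27 − 16 = 11 fail.

11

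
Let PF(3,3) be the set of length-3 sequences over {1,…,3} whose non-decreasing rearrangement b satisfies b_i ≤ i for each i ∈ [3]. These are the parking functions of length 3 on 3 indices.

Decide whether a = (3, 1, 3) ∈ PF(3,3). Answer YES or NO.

Order a: b = (1, 3, 3).
  b_1=1 ≤ 1
  b_2=3 > 2
  fails at i=2 ⇒ NO

NO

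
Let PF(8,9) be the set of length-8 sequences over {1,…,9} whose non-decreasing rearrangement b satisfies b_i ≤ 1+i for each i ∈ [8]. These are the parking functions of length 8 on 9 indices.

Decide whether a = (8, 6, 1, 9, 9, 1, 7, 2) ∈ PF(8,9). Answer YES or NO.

NO

Rearranged: b = (1, 1, 2, 6, 7, 8, 9, 9).
  b_1=1 ≤ 2
  b_2=1 ≤ 3
  b_3=2 ≤ 4
  b_4=6 > 5
  fails at i=4 ⇒ NO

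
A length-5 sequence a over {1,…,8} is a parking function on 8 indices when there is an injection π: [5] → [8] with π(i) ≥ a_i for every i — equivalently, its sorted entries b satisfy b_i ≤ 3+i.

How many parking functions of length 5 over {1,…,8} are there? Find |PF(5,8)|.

26244

#PF = (8+1−5)·(8+1)^{5−1} = 4×6561 = 26244
E.g. (4,4,4,7,4) → sorted (4,4,4,4,7): b_i ≤ 3+i ∀i, a PF.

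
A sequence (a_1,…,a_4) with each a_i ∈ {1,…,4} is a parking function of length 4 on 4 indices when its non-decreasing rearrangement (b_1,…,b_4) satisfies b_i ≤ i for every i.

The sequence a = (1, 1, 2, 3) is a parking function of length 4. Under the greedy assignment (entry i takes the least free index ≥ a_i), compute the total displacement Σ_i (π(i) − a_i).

3

Σπ(i) = 1+…+4 = 10; Σa = 1+1+2+3 = 7; disp = 10−7 = 3.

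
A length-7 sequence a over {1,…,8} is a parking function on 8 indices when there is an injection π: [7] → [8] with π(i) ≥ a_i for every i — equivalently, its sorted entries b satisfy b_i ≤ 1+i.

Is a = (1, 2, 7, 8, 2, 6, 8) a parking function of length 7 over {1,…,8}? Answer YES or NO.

NO

Rearranged: b = (1, 2, 2, 6, 7, 8, 8).
  b_1=1 ≤ 2
  b_2=2 ≤ 3
  b_3=2 ≤ 4
  b_4=6 > 5
  fails at i=4 ⇒ NO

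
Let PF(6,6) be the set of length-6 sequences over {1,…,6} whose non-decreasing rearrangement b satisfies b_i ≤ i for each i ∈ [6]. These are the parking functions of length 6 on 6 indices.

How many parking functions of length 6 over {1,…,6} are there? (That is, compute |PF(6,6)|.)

16807

Count = (6−6+1)·(6+1)^(6−1) = 1 · 16807 = 16807
E.g. (1,1,6,1,1,2) → sorted (1,1,1,1,2,6): b_i ≤ i ∀i, a PF.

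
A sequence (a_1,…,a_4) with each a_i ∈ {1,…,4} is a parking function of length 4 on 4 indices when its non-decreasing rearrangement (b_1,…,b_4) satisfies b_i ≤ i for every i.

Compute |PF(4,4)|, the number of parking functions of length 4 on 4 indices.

|PF| = (4−4+1)·(4+1)^(4−1) = 1×125 = 125 [KW]
Check (4,1,1,2) → sorted (1,1,2,4): b_i ≤ i ∀i, a PF.

125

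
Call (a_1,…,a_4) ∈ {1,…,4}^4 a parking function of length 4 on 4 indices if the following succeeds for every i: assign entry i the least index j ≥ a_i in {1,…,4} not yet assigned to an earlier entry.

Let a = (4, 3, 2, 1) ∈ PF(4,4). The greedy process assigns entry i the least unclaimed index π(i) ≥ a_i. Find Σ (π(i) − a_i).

0

Σπ = 4·5/2 = 10 (π permutes [4]); Σa = 4+3+2+1 = 10; disp = 10−10 = 0.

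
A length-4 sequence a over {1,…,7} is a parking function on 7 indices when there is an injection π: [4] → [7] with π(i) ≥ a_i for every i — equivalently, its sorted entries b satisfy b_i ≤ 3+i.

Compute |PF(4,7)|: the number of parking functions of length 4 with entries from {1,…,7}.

|PF| = (8−4)·8^(4−1) = 4 · 512 = 2048 (Konheim–Weiss)
One tuple (2,7,5,3) → sorted (2,3,5,7): b_i ≤ 3+i ∀i, a PF.

2048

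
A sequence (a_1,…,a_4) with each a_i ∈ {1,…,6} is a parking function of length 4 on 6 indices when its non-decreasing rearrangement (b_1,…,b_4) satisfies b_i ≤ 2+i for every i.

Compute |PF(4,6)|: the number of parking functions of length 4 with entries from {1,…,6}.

|PF| = (7−4)·7^(4−1) = 3×343 = 1029 (Konheim–Weiss)
E.g. (4,5,2,3) → sorted (2,3,4,5): b_i ≤ 2+i ∀i, a PF.

1029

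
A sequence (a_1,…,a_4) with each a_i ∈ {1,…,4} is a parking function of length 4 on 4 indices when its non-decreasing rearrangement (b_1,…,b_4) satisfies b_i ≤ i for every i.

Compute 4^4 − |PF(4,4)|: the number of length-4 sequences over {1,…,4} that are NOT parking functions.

|PF(4,4)| = 1·5^3 = 1×125 = 125 (Konheim–Weiss)
Example (4,2,4,4) → sorted (2,4,4,4): b_1=2>1, not a PF.
Total 256; non-PF = 256−125 = 131

131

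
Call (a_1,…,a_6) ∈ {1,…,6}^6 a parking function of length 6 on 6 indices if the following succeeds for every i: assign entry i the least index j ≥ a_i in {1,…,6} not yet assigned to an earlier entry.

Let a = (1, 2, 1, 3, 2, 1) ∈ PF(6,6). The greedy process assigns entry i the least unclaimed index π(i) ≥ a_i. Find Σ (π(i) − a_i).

Σπ = 6·7/2 = 21 (π permutes [6]); Σa = 1+2+1+3+2+1 = 10; disp = 21−10 = 11.

11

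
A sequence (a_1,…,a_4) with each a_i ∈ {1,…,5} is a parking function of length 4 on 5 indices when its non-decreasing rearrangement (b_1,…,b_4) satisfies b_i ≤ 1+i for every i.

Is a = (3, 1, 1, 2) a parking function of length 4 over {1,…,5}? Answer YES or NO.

YES

Rearranged: b = (1, 1, 2, 3).
  b_1=1 ≤ 2
  b_2=1 ≤ 3
  b_3=2 ≤ 4
  b_4=3 ≤ 5
All bounds hold ⇒ YES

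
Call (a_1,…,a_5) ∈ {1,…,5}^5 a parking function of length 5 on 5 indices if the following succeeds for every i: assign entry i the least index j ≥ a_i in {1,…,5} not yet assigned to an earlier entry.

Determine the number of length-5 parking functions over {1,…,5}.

1296

#PF = 1·6^4 = 1×1296 = 1296 (Pollak)
One tuple (1,4,2,1,2) → sorted (1,1,2,2,4): b_i ≤ i ∀i, a PF.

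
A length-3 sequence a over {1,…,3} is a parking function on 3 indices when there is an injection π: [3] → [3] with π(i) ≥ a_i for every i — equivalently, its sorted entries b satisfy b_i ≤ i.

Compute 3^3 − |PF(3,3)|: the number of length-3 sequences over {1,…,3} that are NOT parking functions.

11

|PF(3,3)| = (3−3+1)·(3+1)^(3−1) = 1 · 16 = 16 [KW]
Check (3,2,3) → sorted (2,3,3): b_1=2>1, not a PF.
So 27 − 16 = 11 fail.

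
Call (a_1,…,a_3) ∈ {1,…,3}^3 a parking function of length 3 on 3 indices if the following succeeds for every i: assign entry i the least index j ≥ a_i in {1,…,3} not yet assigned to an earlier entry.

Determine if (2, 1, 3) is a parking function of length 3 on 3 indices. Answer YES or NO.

Rearranged: b = (1, 2, 3).
  b_1=1 ≤ 1
  b_2=2 ≤ 2
  b_3=3 ≤ 3
All bounds hold ⇒ YES

YES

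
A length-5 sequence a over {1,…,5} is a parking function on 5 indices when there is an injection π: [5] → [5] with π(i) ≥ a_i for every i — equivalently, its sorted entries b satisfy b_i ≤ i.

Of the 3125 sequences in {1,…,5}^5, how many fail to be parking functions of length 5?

1829

|PF(5,5)| = (5+1−5)·(5+1)^{5−1} = 1×1296 = 1296 (Konheim–Weiss)
Example (3,5,1,4,4) → sorted (1,3,4,4,5): b_2=3>2, not a PF.
So 3125 − 1296 = 1829 fail.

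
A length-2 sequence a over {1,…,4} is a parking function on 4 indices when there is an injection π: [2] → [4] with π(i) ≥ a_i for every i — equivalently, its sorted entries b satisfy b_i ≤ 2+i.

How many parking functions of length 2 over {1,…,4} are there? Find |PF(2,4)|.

15

|PF(2,4)| = (4−2+1)·(4+1)^(2−1) = 3 · 5 = 15
Check (2,4) → sorted (2,4): b_i ≤ 2+i ∀i, a PF.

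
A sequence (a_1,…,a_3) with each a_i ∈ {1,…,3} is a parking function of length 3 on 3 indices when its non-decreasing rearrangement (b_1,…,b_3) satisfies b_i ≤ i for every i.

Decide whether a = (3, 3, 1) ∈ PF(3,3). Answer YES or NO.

Order a: b = (1, 3, 3).
  b_1=1 ≤ 1
  b_2=3 > 2
  fails at i=2 ⇒ NO

NO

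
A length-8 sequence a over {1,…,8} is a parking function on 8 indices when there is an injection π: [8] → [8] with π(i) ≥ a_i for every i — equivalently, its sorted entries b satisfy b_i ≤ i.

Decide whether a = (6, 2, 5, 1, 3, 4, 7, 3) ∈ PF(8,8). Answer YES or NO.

YES

Rearranged: b = (1, 2, 3, 3, 4, 5, 6, 7).
  b_1=1 ≤ 1
  b_2=2 ≤ 2
  b_3=3 ≤ 3
  b_4=3 ≤ 4
  b_5=4 ≤ 5
  b_6=5 ≤ 6
  b_7=6 ≤ 7
  b_8=7 ≤ 8
All bounds hold ⇒ YES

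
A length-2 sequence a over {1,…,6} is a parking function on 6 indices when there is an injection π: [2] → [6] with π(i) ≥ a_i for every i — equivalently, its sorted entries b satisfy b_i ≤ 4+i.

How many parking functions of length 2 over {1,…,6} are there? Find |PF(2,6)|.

35

#PF = 5·7^1 = 5×7 = 35 [KW]
One tuple (3,3) → sorted (3,3): b_i ≤ 4+i ∀i, a PF.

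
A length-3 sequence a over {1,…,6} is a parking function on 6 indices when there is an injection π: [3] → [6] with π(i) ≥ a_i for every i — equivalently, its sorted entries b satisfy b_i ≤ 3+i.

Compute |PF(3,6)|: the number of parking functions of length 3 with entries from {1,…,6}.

#PF = (7−3)·7^(3−1) = 4×49 = 196 (Pollak)
Check (1,4,3) → sorted (1,3,4): b_i ≤ 3+i ∀i, a PF.

196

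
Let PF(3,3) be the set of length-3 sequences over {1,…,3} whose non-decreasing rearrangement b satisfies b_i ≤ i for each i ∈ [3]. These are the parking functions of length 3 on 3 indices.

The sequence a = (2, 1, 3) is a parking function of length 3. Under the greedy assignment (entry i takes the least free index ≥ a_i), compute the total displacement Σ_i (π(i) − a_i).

0

Σπ(i) = 1+…+3 = 6; Σa = 2+1+3 = 6; disp = 6−6 = 0.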